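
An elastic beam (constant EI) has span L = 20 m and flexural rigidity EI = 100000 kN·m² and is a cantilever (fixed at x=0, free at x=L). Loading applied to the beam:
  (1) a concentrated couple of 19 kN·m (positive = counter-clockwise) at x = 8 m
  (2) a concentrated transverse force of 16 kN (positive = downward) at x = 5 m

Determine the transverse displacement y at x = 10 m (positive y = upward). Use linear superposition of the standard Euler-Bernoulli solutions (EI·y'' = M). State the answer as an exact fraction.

Load 1 — applied couple M₀=19 kN·m at a=8 m (b=L-a=12):
  y_1 = M₀a(2x-a)/(2EI)  [x>a] = 19·8·(2·10-8)/(2·100000) = 57/6250 m
Load 2 — point force P=16 kN at a=5 m (b=L-a=15):
  y_2 = -Pa²(3x-a)/(6EI)  [x>a] = -16·5²·(3·10-5)/(6·100000) = -1/60 m
Superposition: y = Σ y_i = -283/37500 m ≈ -0.007547 m

y(10) = -283/37500 m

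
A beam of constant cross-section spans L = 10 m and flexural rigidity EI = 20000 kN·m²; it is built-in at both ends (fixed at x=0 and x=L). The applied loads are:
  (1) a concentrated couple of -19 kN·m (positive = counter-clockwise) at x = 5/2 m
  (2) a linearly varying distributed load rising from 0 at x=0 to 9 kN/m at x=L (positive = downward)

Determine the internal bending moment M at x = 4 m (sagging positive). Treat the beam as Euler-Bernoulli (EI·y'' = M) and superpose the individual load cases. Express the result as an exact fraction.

M(4) = 1703/80 kN·m

Load 1 — applied couple M₀=-19 kN·m at a=5/2 m (b=L-a=15/2):
  M_1 = R_Ax - M_A - M₀  [x>a] with R_A=-171/80, M_A=57/16 = (-171/80)·4 - (57/16) - (-19) = 551/80 kN·m
Load 2 — triangular load w₀=9 kN/m (0→w₀ over full span):
  M_2 = 3w₀Lx/20 - w₀L²/30 - w₀x³/(6L) = 3·9·10·4/20 - 9·10²/30 - 9·4³/(6·10) = 72/5 kN·m
Superposition: M = Σ M_i = 1703/80 kN·m ≈ 21.287500 kN·m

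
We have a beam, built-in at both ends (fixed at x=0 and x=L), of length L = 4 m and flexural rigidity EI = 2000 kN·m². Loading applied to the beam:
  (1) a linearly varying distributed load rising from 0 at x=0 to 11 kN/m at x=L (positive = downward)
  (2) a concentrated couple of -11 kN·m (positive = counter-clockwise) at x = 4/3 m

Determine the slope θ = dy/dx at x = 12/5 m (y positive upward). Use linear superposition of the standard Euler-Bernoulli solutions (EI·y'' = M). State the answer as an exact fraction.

Load 1 — triangular load w₀=11 kN/m (0→w₀ over full span):
  θ_1 = -w₀(2x(L-x)(L-2x)(x+2L)+x²(L-x)²)/(120LEI) = -11·(2·(12/5)·(4-(12/5))·(4-2·(12/5))·((12/5)+2·4)+(12/5)²·(4-(12/5))²)/(120·4·2000) = 44/78125 rad
Load 2 — applied couple M₀=-11 kN·m at a=4/3 m (b=L-a=8/3):
  θ_2 = (R_Ax²/2 - M_Ax - M₀(x-a))/EI  [x>a] with R_A=-11/3, M_A=0 = ((-11/3)·(12/5)²/2 - 0·(12/5) - (-11)·((12/5)-(4/3)))/2000 = 11/18750 rad
Superposition: θ = Σ θ_i = 539/468750 rad ≈ 0.001150 rad

θ(12/5) = 539/468750 rad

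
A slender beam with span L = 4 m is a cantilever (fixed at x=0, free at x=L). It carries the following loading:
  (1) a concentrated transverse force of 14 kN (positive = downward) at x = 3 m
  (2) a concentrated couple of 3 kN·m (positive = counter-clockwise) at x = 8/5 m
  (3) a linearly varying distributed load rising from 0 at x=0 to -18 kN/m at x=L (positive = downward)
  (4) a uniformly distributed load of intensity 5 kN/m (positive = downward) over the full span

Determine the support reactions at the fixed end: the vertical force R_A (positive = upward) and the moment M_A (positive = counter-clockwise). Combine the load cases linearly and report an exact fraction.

R_A = -2 kN, M_A = -17 kN·m

Load 1 — point force P=14 kN at a=3 m (b=L-a=1):
  R_A = P = 14 kN
  M_A = Pa = 14·3 = 42 kN·m
Load 2 — applied couple M₀=3 kN·m at a=8/5 m (b=L-a=12/5):
  R_A = 0 kN
  M_A = -M₀ = -3 kN·m
Load 3 — triangular load w₀=-18 kN/m (0→w₀ over full span):
  R_A = w₀L/2 = (-18)·4/2 = -36 kN
  M_A = w₀L²/3 = (-18)·4²/3 = -96 kN·m
Load 4 — uniform load w=5 kN/m over full span:
  R_A = wL = 5·4 = 20 kN
  M_A = wL²/2 = 5·4²/2 = 40 kN·m
Superposition: R_A = -2 kN, M_A = -17 kN·m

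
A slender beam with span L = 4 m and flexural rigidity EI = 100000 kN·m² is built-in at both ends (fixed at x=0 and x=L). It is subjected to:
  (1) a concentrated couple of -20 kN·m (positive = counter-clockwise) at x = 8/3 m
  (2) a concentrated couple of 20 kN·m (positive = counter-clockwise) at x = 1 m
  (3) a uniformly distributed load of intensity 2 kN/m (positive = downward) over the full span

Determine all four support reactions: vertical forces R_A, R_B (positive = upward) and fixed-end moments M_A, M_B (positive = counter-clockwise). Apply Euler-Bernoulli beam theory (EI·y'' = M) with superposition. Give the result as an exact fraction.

Load 1 — applied couple M₀=-20 kN·m at a=8/3 m (b=L-a=4/3):
  R_A = 6M₀ab/L³ = 6·(-20)·(8/3)·(4/3)/4³ = -20/3 kN
  M_A = M₀b(2a-b)/L² = (-20)·(4/3)·(2·(8/3)-(4/3))/4² = -20/3 kN·m
  R_B = -6M₀ab/L³ = -6·(-20)·(8/3)·(4/3)/4³ = 20/3 kN
  M_B = M₀a(2b-a)/L² = (-20)·(8/3)·(2·(4/3)-(8/3))/4² = 0 kN·m
Load 2 — applied couple M₀=20 kN·m at a=1 m (b=L-a=3):
  R_A = 6M₀ab/L³ = 6·20·1·3/4³ = 45/8 kN
  M_A = M₀b(2a-b)/L² = 20·3·(2·1-3)/4² = -15/4 kN·m
  R_B = -6M₀ab/L³ = -6·20·1·3/4³ = -45/8 kN
  M_B = M₀a(2b-a)/L² = 20·1·(2·3-1)/4² = 25/4 kN·m
Load 3 — uniform load w=2 kN/m over full span:
  R_A = wL/2 = 2·4/2 = 4 kN
  M_A = wL²/12 = 2·4²/12 = 8/3 kN·m
  R_B = wL/2 = 2·4/2 = 4 kN
  M_B = -wL²/12 = -2·4²/12 = -8/3 kN·m
Superposition: R_A = 71/24 kN, M_A = -31/4 kN·m, R_B = 121/24 kN, M_B = 43/12 kN·m

R_A = 71/24 kN, M_A = -31/4 kN·m, R_B = 121/24 kN, M_B = 43/12 kN·m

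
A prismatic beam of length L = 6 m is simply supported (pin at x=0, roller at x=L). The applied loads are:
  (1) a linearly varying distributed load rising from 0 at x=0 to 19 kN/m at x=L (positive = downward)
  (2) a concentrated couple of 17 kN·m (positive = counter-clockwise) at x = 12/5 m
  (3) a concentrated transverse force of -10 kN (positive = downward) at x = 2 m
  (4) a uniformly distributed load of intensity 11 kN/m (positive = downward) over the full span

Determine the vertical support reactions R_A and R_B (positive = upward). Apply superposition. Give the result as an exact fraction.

R_A = 289/6 kN, R_B = 389/6 kN

Load 1 — triangular load w₀=19 kN/m (0→w₀ over full span):
  R_A = w₀L/6 = 19·6/6 = 19 kN
  R_B = w₀L/3 = 19·6/3 = 38 kN
Load 2 — applied couple M₀=17 kN·m at a=12/5 m (b=L-a=18/5):
  R_A = M₀/L = 17/6 kN
  R_B = -M₀/L = -17/6 kN
Load 3 — point force P=-10 kN at a=2 m (b=L-a=4):
  R_A = Pb/L = (-10)·4/6 = -20/3 kN
  R_B = Pa/L = (-10)·2/6 = -10/3 kN
Load 4 — uniform load w=11 kN/m over full span:
  R_A = wL/2 = 11·6/2 = 33 kN
  R_B = wL/2 = 11·6/2 = 33 kN
Superposition: R_A = 289/6 kN, R_B = 389/6 kN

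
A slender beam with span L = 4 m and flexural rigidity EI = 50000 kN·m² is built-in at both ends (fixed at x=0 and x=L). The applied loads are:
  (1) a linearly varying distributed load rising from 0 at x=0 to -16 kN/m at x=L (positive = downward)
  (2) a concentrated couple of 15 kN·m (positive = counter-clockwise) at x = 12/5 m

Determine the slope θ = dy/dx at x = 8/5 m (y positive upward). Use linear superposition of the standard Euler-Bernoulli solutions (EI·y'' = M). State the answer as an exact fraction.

Load 1 — triangular load w₀=-16 kN/m (0→w₀ over full span):
  θ_1 = -w₀(2x(L-x)(L-2x)(x+2L)+x²(L-x)²)/(120LEI) = -(-16)·(2·(8/5)·(4-(8/5))·(4-2·(8/5))·((8/5)+2·4)+(8/5)²·(4-(8/5))²)/(120·4·50000) = 96/1953125 rad
Load 2 — applied couple M₀=15 kN·m at a=12/5 m (b=L-a=8/5):
  θ_2 = (R_Ax²/2 - M_Ax)/EI  [x≤a] with R_A=27/5, M_A=24/5 = ((27/5)·(8/5)²/2 - (24/5)·(8/5))/50000 = -6/390625 rad
Superposition: θ = Σ θ_i = 66/1953125 rad ≈ 0.000034 rad

θ(8/5) = 66/1953125 rad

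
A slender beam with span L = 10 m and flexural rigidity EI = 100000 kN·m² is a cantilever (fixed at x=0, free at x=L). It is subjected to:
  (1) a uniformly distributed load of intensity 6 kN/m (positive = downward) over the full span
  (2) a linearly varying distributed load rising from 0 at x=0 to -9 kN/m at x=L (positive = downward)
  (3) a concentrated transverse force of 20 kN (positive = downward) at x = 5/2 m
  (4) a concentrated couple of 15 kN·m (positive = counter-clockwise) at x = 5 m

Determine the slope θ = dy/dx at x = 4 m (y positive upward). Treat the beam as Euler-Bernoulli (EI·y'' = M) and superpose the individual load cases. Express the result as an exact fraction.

θ(4) = 631/1000000 rad

Load 1 — uniform load w=6 kN/m over full span:
  θ_1 = -wx(x²-3Lx+3L²)/(6EI) = -6·4·(4²-3·10·4+3·10²)/(6·100000) = -49/6250 rad
Load 2 — triangular load w₀=-9 kN/m (0→w₀ over full span):
  θ_2 = (w₀Lx²/4-w₀L²x/3-w₀x⁴/(24L))/EI = ((-9)·10·4²/4-(-9)·10²·4/3-(-9)·4⁴/(24·10))/100000 = 531/62500 rad
Load 3 — point force P=20 kN at a=5/2 m (b=L-a=15/2):
  θ_3 = -Pa²/(2EI)  [x>a] = -20·(5/2)²/(2·100000) = -1/1600 rad
Load 4 — applied couple M₀=15 kN·m at a=5 m (b=L-a=5):
  θ_4 = M₀x/EI  [x≤a] = 15·4/100000 = 3/5000 rad
Superposition: θ = Σ θ_i = 631/1000000 rad ≈ 0.000631 rad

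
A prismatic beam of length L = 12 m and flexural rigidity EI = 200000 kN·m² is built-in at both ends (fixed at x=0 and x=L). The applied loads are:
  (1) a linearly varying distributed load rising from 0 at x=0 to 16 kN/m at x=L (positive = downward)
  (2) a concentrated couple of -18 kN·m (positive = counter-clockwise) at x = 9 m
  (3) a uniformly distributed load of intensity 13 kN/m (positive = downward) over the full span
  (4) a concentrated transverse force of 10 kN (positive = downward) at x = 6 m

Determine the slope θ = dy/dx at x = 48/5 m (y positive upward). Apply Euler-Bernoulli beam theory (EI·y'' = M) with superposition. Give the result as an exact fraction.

Load 1 — triangular load w₀=16 kN/m (0→w₀ over full span):
  θ_1 = -w₀(2x(L-x)(L-2x)(x+2L)+x²(L-x)²)/(120LEI) = -16·(2·(48/5)·(12-(48/5))·(12-2·(48/5))·((48/5)+2·12)+(48/5)²·(12-(48/5))²)/(120·12·200000) = 1152/1953125 rad
Load 2 — applied couple M₀=-18 kN·m at a=9 m (b=L-a=3):
  θ_2 = (R_Ax²/2 - M_Ax - M₀(x-a))/EI  [x>a] with R_A=-27/16, M_A=-45/8 = ((-27/16)·(48/5)²/2 - (-45/8)·(48/5) - (-18)·((48/5)-9))/200000 = -81/1250000 rad
Load 3 — uniform load w=13 kN/m over full span:
  θ_3 = -wx(L-x)(L-2x)/(12EI) = -13·(48/5)·(12-(48/5))·(12-2·(48/5))/(12·200000) = 351/390625 rad
Load 4 — point force P=10 kN at a=6 m (b=L-a=6):
  θ_4 = Pa²(L-x)(2bL-(3b+a)(L-x))/(2L³EI)  [x>a] = 10·6²·(12-(48/5))·(2·6·12-(3·6+6)·(12-(48/5)))/(2·12³·200000) = 27/250000 rad
Superposition: θ = Σ θ_i = 23931/15625000 rad ≈ 0.001532 rad

θ(48/5) = 23931/15625000 rad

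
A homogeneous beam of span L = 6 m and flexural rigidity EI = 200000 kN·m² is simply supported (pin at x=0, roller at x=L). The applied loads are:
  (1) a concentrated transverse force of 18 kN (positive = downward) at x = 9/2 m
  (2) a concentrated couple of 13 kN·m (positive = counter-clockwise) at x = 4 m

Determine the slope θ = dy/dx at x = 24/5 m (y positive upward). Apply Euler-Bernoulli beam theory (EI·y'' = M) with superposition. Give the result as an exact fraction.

Load 1 — point force P=18 kN at a=9/2 m (b=L-a=3/2):
  θ_1 = -Pa(2L²-6Lx+3x²+a²)/(6LEI)  [x>a] = -18·(9/2)·(2·6²-6·6·(24/5)+3·(24/5)²+(9/2)²)/(6·6·200000) = 10287/80000000 rad
Load 2 — applied couple M₀=13 kN·m at a=4 m (b=L-a=2):
  θ_2 = (M₀x²/(2L)-M₀(x-a)+C₁)/EI  [x>a] with C₁=M₀(3b²-L²)/(6L)=-26/3 = (13·(24/5)²/(2·6)-13·((24/5)-4)+(-26/3))/200000 = 221/7500000 rad
Superposition: θ = Σ θ_i = 37933/240000000 rad ≈ 0.000158 rad

θ(24/5) = 37933/240000000 rad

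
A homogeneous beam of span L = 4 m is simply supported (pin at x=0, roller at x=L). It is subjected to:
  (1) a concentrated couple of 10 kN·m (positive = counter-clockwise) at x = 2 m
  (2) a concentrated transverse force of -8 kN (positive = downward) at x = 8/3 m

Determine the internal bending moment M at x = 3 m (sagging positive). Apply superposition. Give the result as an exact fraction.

Load 1 — applied couple M₀=10 kN·m at a=2 m (b=L-a=2):
  M_1 = M₀x/L - M₀  [x>a] = 10·3/4 - 10 = -5/2 kN·m
Load 2 — point force P=-8 kN at a=8/3 m (b=L-a=4/3):
  M_2 = Pa(L-x)/L  [x>a] = (-8)·(8/3)·(4-3)/4 = -16/3 kN·m
Superposition: M = Σ M_i = -47/6 kN·m ≈ -7.833333 kN·m

M(3) = -47/6 kN·m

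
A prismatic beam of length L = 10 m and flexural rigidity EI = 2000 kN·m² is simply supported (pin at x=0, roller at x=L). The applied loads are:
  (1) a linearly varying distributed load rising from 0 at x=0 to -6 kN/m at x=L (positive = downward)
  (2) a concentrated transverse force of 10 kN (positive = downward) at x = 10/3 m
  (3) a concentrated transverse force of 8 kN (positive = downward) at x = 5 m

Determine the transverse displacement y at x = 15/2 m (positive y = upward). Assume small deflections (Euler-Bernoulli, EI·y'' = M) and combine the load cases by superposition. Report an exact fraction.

Load 1 — triangular load w₀=-6 kN/m (0→w₀ over full span):
  y_1 = -w₀x(7L⁴-10L²x²+3x⁴)/(360LEI) = -(-6)·(15/2)·(7·10⁴-10·10²·(15/2)²+3·(15/2)⁴)/(360·10·2000) = 595/4096 m
Load 2 — point force P=10 kN at a=10/3 m (b=L-a=20/3):
  y_2 = -Pa(L-x)(2Lx-a²-x²)/(6LEI)  [x>a] = -10·(10/3)·(10-(15/2))·(2·10·(15/2)-(10/3)²-(15/2)²)/(6·10·2000) = -595/10368 m
Load 3 — point force P=8 kN at a=5 m (b=L-a=5):
  y_3 = -Pa(L-x)(2Lx-a²-x²)/(6LEI)  [x>a] = -8·5·(10-(15/2))·(2·10·(15/2)-5²-(15/2)²)/(6·10·2000) = -11/192 m
Superposition: y = Σ y_i = 10147/331776 m ≈ 0.030584 m

y(15/2) = 10147/331776 m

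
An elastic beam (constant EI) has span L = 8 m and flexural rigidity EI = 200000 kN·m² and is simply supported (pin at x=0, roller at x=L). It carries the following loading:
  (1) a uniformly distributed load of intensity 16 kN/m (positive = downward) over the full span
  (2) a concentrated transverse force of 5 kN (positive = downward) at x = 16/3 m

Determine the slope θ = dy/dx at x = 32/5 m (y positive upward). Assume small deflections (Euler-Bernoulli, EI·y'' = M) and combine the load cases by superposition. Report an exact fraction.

Load 1 — uniform load w=16 kN/m over full span:
  θ_1 = -w(L³-6Lx²+4x³)/(24EI) = -16·(8³-6·8·(32/5)²+4·(32/5)³)/(24·200000) = 528/390625 rad
Load 2 — point force P=5 kN at a=16/3 m (b=L-a=8/3):
  θ_2 = -Pa(2L²-6Lx+3x²+a²)/(6LEI)  [x>a] = -5·(16/3)·(2·8²-6·8·(32/5)+3·(32/5)²+(16/3)²)/(6·8·200000) = 98/1265625 rad
Superposition: θ = Σ θ_i = 45218/31640625 rad ≈ 0.001429 rad

θ(32/5) = 45218/31640625 rad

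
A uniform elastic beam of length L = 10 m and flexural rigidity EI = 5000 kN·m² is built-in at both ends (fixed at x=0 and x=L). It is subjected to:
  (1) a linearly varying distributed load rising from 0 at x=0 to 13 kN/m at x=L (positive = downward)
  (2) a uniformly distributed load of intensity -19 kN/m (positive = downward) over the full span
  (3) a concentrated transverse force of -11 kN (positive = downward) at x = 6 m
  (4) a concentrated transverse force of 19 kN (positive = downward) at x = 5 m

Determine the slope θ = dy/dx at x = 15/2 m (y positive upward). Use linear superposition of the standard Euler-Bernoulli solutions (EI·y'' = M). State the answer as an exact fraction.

θ(15/2) = -107551/6400000 rad

Load 1 — triangular load w₀=13 kN/m (0→w₀ over full span):
  θ_1 = -w₀(2x(L-x)(L-2x)(x+2L)+x²(L-x)²)/(120LEI) = -13·(2·(15/2)·(10-(15/2))·(10-2·(15/2))·((15/2)+2·10)+(15/2)²·(10-(15/2))²)/(120·10·5000) = 533/51200 rad
Load 2 — uniform load w=-19 kN/m over full span:
  θ_2 = -wx(L-x)(L-2x)/(12EI) = -(-19)·(15/2)·(10-(15/2))·(10-2·(15/2))/(12·5000) = -19/640 rad
Load 3 — point force P=-11 kN at a=6 m (b=L-a=4):
  θ_3 = Pa²(L-x)(2bL-(3b+a)(L-x))/(2L³EI)  [x>a] = (-11)·6²·(10-(15/2))·(2·4·10-(3·4+6)·(10-(15/2)))/(2·10³·5000) = -693/200000 rad
Load 4 — point force P=19 kN at a=5 m (b=L-a=5):
  θ_4 = Pa²(L-x)(2bL-(3b+a)(L-x))/(2L³EI)  [x>a] = 19·5²·(10-(15/2))·(2·5·10-(3·5+5)·(10-(15/2)))/(2·10³·5000) = 19/3200 rad
Superposition: θ = Σ θ_i = -107551/6400000 rad ≈ -0.016805 rad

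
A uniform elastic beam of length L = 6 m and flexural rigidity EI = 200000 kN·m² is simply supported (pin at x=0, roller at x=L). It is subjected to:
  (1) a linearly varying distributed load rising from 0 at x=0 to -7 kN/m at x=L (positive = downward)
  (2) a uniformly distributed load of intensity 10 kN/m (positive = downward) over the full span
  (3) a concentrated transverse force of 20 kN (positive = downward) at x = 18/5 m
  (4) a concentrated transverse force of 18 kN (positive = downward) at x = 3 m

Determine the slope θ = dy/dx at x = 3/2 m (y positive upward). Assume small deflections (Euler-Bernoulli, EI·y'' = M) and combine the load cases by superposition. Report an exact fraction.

θ(3/2) = -651513/1280000000 rad

Load 1 — triangular load w₀=-7 kN/m (0→w₀ over full span):
  θ_1 = -w₀(7L⁴-30L²x²+15x⁴)/(360LEI) = -(-7)·(7·6⁴-30·6²·(3/2)²+15·(3/2)⁴)/(360·6·200000) = 27867/256000000 rad
Load 2 — uniform load w=10 kN/m over full span:
  θ_2 = -w(L³-6Lx²+4x³)/(24EI) = -10·(6³-6·6·(3/2)²+4·(3/2)³)/(24·200000) = -99/320000 rad
Load 3 — point force P=20 kN at a=18/5 m (b=L-a=12/5):
  θ_3 = -Pb(L²-b²-3x²)/(6LEI)  [x≤a] = -20·(12/5)·(6²-(12/5)²-3·(3/2)²)/(6·6·200000) = -783/5000000 rad
Load 4 — point force P=18 kN at a=3 m (b=L-a=3):
  θ_4 = -Pb(L²-b²-3x²)/(6LEI)  [x≤a] = -18·3·(6²-3²-3·(3/2)²)/(6·6·200000) = -243/1600000 rad
Superposition: θ = Σ θ_i = -651513/1280000000 rad ≈ -0.000509 rad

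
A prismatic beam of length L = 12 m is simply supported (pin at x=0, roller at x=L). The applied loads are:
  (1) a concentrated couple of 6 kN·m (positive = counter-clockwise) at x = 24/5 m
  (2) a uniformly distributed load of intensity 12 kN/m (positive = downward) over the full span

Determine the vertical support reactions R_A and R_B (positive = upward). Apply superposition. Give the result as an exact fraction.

R_A = 145/2 kN, R_B = 143/2 kN

Load 1 — applied couple M₀=6 kN·m at a=24/5 m (b=L-a=36/5):
  R_A = M₀/L = 6/12 = 1/2 kN
  R_B = -M₀/L = -6/12 = -1/2 kN
Load 2 — uniform load w=12 kN/m over full span:
  R_A = wL/2 = 12·12/2 = 72 kN
  R_B = wL/2 = 12·12/2 = 72 kN
Superposition: R_A = 145/2 kN, R_B = 143/2 kN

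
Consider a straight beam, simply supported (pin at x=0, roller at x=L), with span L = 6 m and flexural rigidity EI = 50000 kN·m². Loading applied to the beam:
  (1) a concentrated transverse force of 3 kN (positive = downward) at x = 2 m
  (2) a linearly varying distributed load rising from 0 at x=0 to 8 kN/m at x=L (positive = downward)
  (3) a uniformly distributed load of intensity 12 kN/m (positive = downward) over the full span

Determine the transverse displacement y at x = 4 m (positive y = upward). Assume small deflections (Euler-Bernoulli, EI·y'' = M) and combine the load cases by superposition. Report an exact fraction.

Load 1 — point force P=3 kN at a=2 m (b=L-a=4):
  y_1 = -Pa(L-x)(2Lx-a²-x²)/(6LEI)  [x>a] = -3·2·(6-4)·(2·6·4-2²-4²)/(6·6·50000) = -7/37500 m
Load 2 — triangular load w₀=8 kN/m (0→w₀ over full span):
  y_2 = -w₀x(7L⁴-10L²x²+3x⁴)/(360LEI) = -8·4·(7·6⁴-10·6²·4²+3·4⁴)/(360·6·50000) = -34/28125 m
Load 3 — uniform load w=12 kN/m over full span:
  y_3 = -wx(L³-2Lx²+x³)/(24EI) = -12·4·(6³-2·6·4²+4³)/(24·50000) = -11/3125 m
Superposition: y = Σ y_i = -553/112500 m ≈ -0.004916 m

y(4) = -553/112500 m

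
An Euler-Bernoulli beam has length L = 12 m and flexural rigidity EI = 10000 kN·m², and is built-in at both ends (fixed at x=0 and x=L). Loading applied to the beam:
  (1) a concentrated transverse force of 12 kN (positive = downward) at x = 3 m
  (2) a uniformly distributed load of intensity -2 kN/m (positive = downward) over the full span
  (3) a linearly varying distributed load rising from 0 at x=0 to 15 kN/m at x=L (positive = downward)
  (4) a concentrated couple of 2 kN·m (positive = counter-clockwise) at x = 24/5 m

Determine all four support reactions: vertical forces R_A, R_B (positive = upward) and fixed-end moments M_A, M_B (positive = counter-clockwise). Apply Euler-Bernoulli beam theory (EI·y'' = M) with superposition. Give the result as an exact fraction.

R_A = 5073/200 kN, M_A = 6849/100 kN·m, R_B = 10527/200 kN, M_B = -9011/100 kN·m

Load 1 — point force P=12 kN at a=3 m (b=L-a=9):
  R_A = Pb²(3a+b)/L³ = 12·9²·(3·3+9)/12³ = 81/8 kN
  M_A = Pab²/L² = 12·3·9²/12² = 81/4 kN·m
  R_B = Pa²(a+3b)/L³ = 12·3²·(3+3·9)/12³ = 15/8 kN
  M_B = -Pa²b/L² = -12·3²·9/12² = -27/4 kN·m
Load 2 — uniform load w=-2 kN/m over full span:
  R_A = wL/2 = (-2)·12/2 = -12 kN
  M_A = wL²/12 = (-2)·12²/12 = -24 kN·m
  R_B = wL/2 = (-2)·12/2 = -12 kN
  M_B = -wL²/12 = -(-2)·12²/12 = 24 kN·m
Load 3 — triangular load w₀=15 kN/m (0→w₀ over full span):
  R_A = 3w₀L/20 = 3·15·12/20 = 27 kN
  M_A = w₀L²/30 = 15·12²/30 = 72 kN·m
  R_B = 7w₀L/20 = 7·15·12/20 = 63 kN
  M_B = -w₀L²/20 = -15·12²/20 = -108 kN·m
Load 4 — applied couple M₀=2 kN·m at a=24/5 m (b=L-a=36/5):
  R_A = 6M₀ab/L³ = 6·2·(24/5)·(36/5)/12³ = 6/25 kN
  M_A = M₀b(2a-b)/L² = 2·(36/5)·(2·(24/5)-(36/5))/12² = 6/25 kN·m
  R_B = -6M₀ab/L³ = -6·2·(24/5)·(36/5)/12³ = -6/25 kN
  M_B = M₀a(2b-a)/L² = 2·(24/5)·(2·(36/5)-(24/5))/12² = 16/25 kN·m
Superposition: R_A = 5073/200 kN, M_A = 6849/100 kN·m, R_B = 10527/200 kN, M_B = -9011/100 kN·m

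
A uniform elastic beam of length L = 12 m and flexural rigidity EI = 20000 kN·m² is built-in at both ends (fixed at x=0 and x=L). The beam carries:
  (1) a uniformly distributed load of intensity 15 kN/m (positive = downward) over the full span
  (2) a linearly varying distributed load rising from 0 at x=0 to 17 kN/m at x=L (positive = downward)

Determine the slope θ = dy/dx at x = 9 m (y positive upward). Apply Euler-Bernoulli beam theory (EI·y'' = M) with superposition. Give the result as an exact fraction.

θ(9) = 51219/3200000 rad

Load 1 — uniform load w=15 kN/m over full span:
  θ_1 = -wx(L-x)(L-2x)/(12EI) = -15·9·(12-9)·(12-2·9)/(12·20000) = 81/8000 rad
Load 2 — triangular load w₀=17 kN/m (0→w₀ over full span):
  θ_2 = -w₀(2x(L-x)(L-2x)(x+2L)+x²(L-x)²)/(120LEI) = -17·(2·9·(12-9)·(12-2·9)·(9+2·12)+9²·(12-9)²)/(120·12·20000) = 18819/3200000 rad
Superposition: θ = Σ θ_i = 51219/3200000 rad ≈ 0.016006 rad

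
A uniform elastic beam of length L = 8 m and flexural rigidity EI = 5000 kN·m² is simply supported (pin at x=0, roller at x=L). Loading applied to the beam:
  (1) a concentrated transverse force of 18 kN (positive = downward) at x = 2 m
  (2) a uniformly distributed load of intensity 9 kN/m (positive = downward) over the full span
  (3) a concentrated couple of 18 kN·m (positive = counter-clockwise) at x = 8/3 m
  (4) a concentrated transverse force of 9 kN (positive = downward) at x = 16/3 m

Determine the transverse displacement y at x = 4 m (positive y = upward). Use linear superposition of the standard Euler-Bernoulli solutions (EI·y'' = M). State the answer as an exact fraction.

Load 1 — point force P=18 kN at a=2 m (b=L-a=6):
  y_1 = -Pa(L-x)(2Lx-a²-x²)/(6LEI)  [x>a] = -18·2·(8-4)·(2·8·4-2²-4²)/(6·8·5000) = -33/1250 m
Load 2 — uniform load w=9 kN/m over full span:
  y_2 = -wx(L³-2Lx²+x³)/(24EI) = -9·4·(8³-2·8·4²+4³)/(24·5000) = -12/125 m
Load 3 — applied couple M₀=18 kN·m at a=8/3 m (b=L-a=16/3):
  y_3 = (M₀x³/(6L)-M₀(x-a)²/2+C₁x)/EI  [x>a] with C₁=M₀(3b²-L²)/(6L)=8 = (18·4³/(6·8)-18·(4-(8/3))²/2+8·4)/5000 = 1/125 m
Load 4 — point force P=9 kN at a=16/3 m (b=L-a=8/3):
  y_4 = -Pbx(L²-b²-x²)/(6LEI)  [x≤a] = -9·(8/3)·4·(8²-(8/3)²-4²)/(6·8·5000) = -92/5625 m
Superposition: y = Σ y_i = -1471/11250 m ≈ -0.130756 m

y(4) = -1471/11250 m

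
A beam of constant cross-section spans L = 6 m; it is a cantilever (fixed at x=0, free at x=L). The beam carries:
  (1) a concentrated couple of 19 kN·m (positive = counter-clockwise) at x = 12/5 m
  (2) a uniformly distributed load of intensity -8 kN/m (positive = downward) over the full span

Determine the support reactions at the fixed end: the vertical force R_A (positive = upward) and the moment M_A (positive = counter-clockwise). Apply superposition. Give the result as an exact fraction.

Load 1 — applied couple M₀=19 kN·m at a=12/5 m (b=L-a=18/5):
  R_A = 0 kN
  M_A = -M₀ = -19 kN·m
Load 2 — uniform load w=-8 kN/m over full span:
  R_A = wL = (-8)·6 = -48 kN
  M_A = wL²/2 = (-8)·6²/2 = -144 kN·m
Superposition: R_A = -48 kN, M_A = -163 kN·m

R_A = -48 kN, M_A = -163 kN·m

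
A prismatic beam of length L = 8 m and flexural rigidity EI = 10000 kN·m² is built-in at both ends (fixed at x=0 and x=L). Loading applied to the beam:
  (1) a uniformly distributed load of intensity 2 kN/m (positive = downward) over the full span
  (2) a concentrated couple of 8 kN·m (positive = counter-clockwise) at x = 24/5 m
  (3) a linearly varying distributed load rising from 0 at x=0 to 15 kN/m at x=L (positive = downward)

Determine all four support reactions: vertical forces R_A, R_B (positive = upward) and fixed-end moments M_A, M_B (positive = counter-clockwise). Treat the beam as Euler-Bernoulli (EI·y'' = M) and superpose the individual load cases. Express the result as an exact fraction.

Load 1 — uniform load w=2 kN/m over full span:
  R_A = wL/2 = 2·8/2 = 8 kN
  M_A = wL²/12 = 2·8²/12 = 32/3 kN·m
  R_B = wL/2 = 2·8/2 = 8 kN
  M_B = -wL²/12 = -2·8²/12 = -32/3 kN·m
Load 2 — applied couple M₀=8 kN·m at a=24/5 m (b=L-a=16/5):
  R_A = 6M₀ab/L³ = 6·8·(24/5)·(16/5)/8³ = 36/25 kN
  M_A = M₀b(2a-b)/L² = 8·(16/5)·(2·(24/5)-(16/5))/8² = 64/25 kN·m
  R_B = -6M₀ab/L³ = -6·8·(24/5)·(16/5)/8³ = -36/25 kN
  M_B = M₀a(2b-a)/L² = 8·(24/5)·(2·(16/5)-(24/5))/8² = 24/25 kN·m
Load 3 — triangular load w₀=15 kN/m (0→w₀ over full span):
  R_A = 3w₀L/20 = 3·15·8/20 = 18 kN
  M_A = w₀L²/30 = 15·8²/30 = 32 kN·m
  R_B = 7w₀L/20 = 7·15·8/20 = 42 kN
  M_B = -w₀L²/20 = -15·8²/20 = -48 kN·m
Superposition: R_A = 686/25 kN, M_A = 3392/75 kN·m, R_B = 1214/25 kN, M_B = -4328/75 kN·m

R_A = 686/25 kN, M_A = 3392/75 kN·m, R_B = 1214/25 kN, M_B = -4328/75 kN·m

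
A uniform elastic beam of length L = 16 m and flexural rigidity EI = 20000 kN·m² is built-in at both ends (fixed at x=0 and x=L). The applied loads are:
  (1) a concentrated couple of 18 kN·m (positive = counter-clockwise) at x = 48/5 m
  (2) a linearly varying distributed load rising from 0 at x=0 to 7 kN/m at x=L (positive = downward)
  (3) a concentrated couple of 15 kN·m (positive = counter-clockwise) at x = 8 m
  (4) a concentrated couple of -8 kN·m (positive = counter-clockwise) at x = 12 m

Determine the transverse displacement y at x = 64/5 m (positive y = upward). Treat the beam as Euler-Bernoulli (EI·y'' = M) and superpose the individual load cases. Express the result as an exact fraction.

y(64/5) = -365543/29296875 m

Load 1 — applied couple M₀=18 kN·m at a=48/5 m (b=L-a=32/5):
  y_1 = (R_Ax³/6 - M_Ax²/2 - M₀(x-a)²/2)/EI  [x>a] with R_A=81/50, M_A=144/25 = ((81/50)·(64/5)³/6 - (144/25)·(64/5)²/2 - 18·((64/5)-(48/5))²/2)/20000 = 216/1953125 m
Load 2 — triangular load w₀=7 kN/m (0→w₀ over full span):
  y_2 = -w₀x²(L-x)²(x+2L)/(120LEI) = -7·(64/5)²·(16-(64/5))²·((64/5)+2·16)/(120·16·20000) = -401408/29296875 m
Load 3 — applied couple M₀=15 kN·m at a=8 m (b=L-a=8):
  y_3 = (R_Ax³/6 - M_Ax²/2 - M₀(x-a)²/2)/EI  [x>a] with R_A=45/32, M_A=15/4 = ((45/32)·(64/5)³/6 - (15/4)·(64/5)²/2 - 15·((64/5)-8)²/2)/20000 = 9/15625 m
Load 4 — applied couple M₀=-8 kN·m at a=12 m (b=L-a=4):
  y_4 = (R_Ax³/6 - M_Ax²/2 - M₀(x-a)²/2)/EI  [x>a] with R_A=-9/16, M_A=-5/2 = ((-9/16)·(64/5)³/6 - (-5/2)·(64/5)²/2 - (-8)·((64/5)-12)²/2)/20000 = 42/78125 m
Superposition: y = Σ y_i = -365543/29296875 m ≈ -0.012477 m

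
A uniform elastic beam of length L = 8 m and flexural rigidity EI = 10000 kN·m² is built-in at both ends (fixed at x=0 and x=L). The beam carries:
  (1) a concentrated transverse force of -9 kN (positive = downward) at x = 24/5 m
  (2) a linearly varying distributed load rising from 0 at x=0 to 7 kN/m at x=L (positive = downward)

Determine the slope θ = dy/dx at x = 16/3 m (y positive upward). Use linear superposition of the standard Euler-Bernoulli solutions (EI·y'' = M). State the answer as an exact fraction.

Load 1 — point force P=-9 kN at a=24/5 m (b=L-a=16/5):
  θ_1 = Pa²(L-x)(2bL-(3b+a)(L-x))/(2L³EI)  [x>a] = (-9)·(24/5)²·(8-(16/3))·(2·(16/5)·8-(3·(16/5)+(24/5))·(8-(16/3)))/(2·8³·10000) = -54/78125 rad
Load 2 — triangular load w₀=7 kN/m (0→w₀ over full span):
  θ_2 = -w₀(2x(L-x)(L-2x)(x+2L)+x²(L-x)²)/(120LEI) = -7·(2·(16/3)·(8-(16/3))·(8-2·(16/3))·((16/3)+2·8)+(16/3)²·(8-(16/3))²)/(120·8·10000) = 784/759375 rad
Superposition: θ = Σ θ_i = 6478/18984375 rad ≈ 0.000341 rad

θ(16/3) = 6478/18984375 rad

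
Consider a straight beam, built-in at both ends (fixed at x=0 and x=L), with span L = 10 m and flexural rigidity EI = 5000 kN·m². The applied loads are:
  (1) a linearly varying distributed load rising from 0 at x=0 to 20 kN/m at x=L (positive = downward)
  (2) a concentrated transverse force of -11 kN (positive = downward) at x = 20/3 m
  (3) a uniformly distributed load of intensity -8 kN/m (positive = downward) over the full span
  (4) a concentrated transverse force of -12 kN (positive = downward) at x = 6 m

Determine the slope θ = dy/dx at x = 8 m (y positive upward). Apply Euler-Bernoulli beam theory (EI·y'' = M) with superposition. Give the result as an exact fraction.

Load 1 — triangular load w₀=20 kN/m (0→w₀ over full span):
  θ_1 = -w₀(2x(L-x)(L-2x)(x+2L)+x²(L-x)²)/(120LEI) = -20·(2·8·(10-8)·(10-2·8)·(8+2·10)+8²·(10-8)²)/(120·10·5000) = 32/1875 rad
Load 2 — point force P=-11 kN at a=20/3 m (b=L-a=10/3):
  θ_2 = Pa²(L-x)(2bL-(3b+a)(L-x))/(2L³EI)  [x>a] = (-11)·(20/3)²·(10-8)·(2·(10/3)·10-(3·(10/3)+(20/3))·(10-8))/(2·10³·5000) = -11/3375 rad
Load 3 — uniform load w=-8 kN/m over full span:
  θ_3 = -wx(L-x)(L-2x)/(12EI) = -(-8)·8·(10-8)·(10-2·8)/(12·5000) = -8/625 rad
Load 4 — point force P=-12 kN at a=6 m (b=L-a=4):
  θ_4 = Pa²(L-x)(2bL-(3b+a)(L-x))/(2L³EI)  [x>a] = (-12)·6²·(10-8)·(2·4·10-(3·4+6)·(10-8))/(2·10³·5000) = -297/78125 rad
Superposition: θ = Σ θ_i = -5894/2109375 rad ≈ -0.002794 rad

θ(8) = -5894/2109375 rad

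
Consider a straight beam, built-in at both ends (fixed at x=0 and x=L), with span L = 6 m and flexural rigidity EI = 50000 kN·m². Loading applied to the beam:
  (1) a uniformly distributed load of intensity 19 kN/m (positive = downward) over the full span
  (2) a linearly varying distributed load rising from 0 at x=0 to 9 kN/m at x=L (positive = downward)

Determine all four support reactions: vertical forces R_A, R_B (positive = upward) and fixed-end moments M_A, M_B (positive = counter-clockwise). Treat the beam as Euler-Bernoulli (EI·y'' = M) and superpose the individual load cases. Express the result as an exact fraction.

R_A = 651/10 kN, M_A = 339/5 kN·m, R_B = 759/10 kN, M_B = -366/5 kN·m

Load 1 — uniform load w=19 kN/m over full span:
  R_A = wL/2 = 19·6/2 = 57 kN
  M_A = wL²/12 = 19·6²/12 = 57 kN·m
  R_B = wL/2 = 19·6/2 = 57 kN
  M_B = -wL²/12 = -19·6²/12 = -57 kN·m
Load 2 — triangular load w₀=9 kN/m (0→w₀ over full span):
  R_A = 3w₀L/20 = 3·9·6/20 = 81/10 kN
  M_A = w₀L²/30 = 9·6²/30 = 54/5 kN·m
  R_B = 7w₀L/20 = 7·9·6/20 = 189/10 kN
  M_B = -w₀L²/20 = -9·6²/20 = -81/5 kN·m
Superposition: R_A = 651/10 kN, M_A = 339/5 kN·m, R_B = 759/10 kN, M_B = -366/5 kN·m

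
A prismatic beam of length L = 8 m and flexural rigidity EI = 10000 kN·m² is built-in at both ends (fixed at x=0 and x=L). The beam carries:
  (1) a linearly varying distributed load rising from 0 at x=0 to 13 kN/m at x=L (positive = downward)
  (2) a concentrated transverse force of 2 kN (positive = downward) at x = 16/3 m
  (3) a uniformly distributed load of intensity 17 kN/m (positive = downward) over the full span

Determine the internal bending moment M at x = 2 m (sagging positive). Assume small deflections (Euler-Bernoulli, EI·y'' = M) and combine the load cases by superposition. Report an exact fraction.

Load 1 — triangular load w₀=13 kN/m (0→w₀ over full span):
  M_1 = 3w₀Lx/20 - w₀L²/30 - w₀x³/(6L) = 3·13·8·2/20 - 13·8²/30 - 13·2³/(6·8) = 13/10 kN·m
Load 2 — point force P=2 kN at a=16/3 m (b=L-a=8/3):
  M_2 = Pb²(3a+b)x/L³ - Pab²/L²  [x≤a] = 2·(8/3)²·(3·(16/3)+(8/3))·2/8³ - 2·(16/3)·(8/3)²/8² = -4/27 kN·m
Load 3 — uniform load w=17 kN/m over full span:
  M_3 = wLx/2 - wL²/12 - wx²/2 = 17·8·2/2 - 17·8²/12 - 17·2²/2 = 34/3 kN·m
Superposition: M = Σ M_i = 3371/270 kN·m ≈ 12.485185 kN·m

M(2) = 3371/270 kN·m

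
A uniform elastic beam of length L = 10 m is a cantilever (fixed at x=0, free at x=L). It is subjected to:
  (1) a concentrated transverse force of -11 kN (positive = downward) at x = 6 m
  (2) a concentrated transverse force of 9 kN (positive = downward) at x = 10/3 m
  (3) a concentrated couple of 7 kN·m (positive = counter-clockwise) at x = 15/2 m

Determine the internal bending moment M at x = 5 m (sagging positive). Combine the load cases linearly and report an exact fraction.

Load 1 — point force P=-11 kN at a=6 m (b=L-a=4):
  M_1 = -P(a-x)  [x≤a] = -(-11)·(6-5) = 11 kN·m
Load 2 — point force P=9 kN at a=10/3 m (b=L-a=20/3):
  M_2 = 0  [x>a] = 0 kN·m
Load 3 — applied couple M₀=7 kN·m at a=15/2 m (b=L-a=5/2):
  M_3 = M₀  [x≤a] = 7 = 7 kN·m
Superposition: M = Σ M_i = 18 kN·m ≈ 18.000000 kN·m

M(5) = 18 kN·m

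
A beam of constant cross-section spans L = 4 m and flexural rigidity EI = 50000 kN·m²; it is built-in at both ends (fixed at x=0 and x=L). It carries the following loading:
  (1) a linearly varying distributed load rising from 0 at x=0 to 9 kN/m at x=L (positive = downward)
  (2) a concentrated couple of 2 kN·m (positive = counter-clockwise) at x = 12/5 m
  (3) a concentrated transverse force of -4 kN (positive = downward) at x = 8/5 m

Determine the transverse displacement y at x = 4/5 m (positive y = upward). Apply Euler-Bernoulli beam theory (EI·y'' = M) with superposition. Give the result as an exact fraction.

Load 1 — triangular load w₀=9 kN/m (0→w₀ over full span):
  y_1 = -w₀x²(L-x)²(x+2L)/(120LEI) = -9·(4/5)²·(4-(4/5))²·((4/5)+2·4)/(120·4·50000) = -1056/48828125 m
Load 2 — applied couple M₀=2 kN·m at a=12/5 m (b=L-a=8/5):
  y_2 = (R_Ax³/6 - M_Ax²/2)/EI  [x≤a] with R_A=18/25, M_A=16/25 = ((18/25)·(4/5)³/6 - (16/25)·(4/5)²/2)/50000 = -28/9765625 m
Load 3 — point force P=-4 kN at a=8/5 m (b=L-a=12/5):
  y_3 = -Pb²x²(3aL-(3a+b)x)/(6L³EI)  [x≤a] = -(-4)·(12/5)²·(4/5)²·(3·(8/5)·4-(3·(8/5)+(12/5))·(4/5))/(6·4³·50000) = 504/48828125 m
Superposition: y = Σ y_i = -692/48828125 m ≈ -0.000014 m

y(4/5) = -692/48828125 m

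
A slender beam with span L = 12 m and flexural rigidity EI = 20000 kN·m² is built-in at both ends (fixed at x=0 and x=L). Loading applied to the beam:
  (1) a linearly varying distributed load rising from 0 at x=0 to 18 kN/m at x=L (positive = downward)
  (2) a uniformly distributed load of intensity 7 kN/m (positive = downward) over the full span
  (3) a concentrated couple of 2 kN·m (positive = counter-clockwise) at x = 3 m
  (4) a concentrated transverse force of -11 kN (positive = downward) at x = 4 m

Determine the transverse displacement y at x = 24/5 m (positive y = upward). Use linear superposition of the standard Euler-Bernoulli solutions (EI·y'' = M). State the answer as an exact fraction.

Load 1 — triangular load w₀=18 kN/m (0→w₀ over full span):
  y_1 = -w₀x²(L-x)²(x+2L)/(120LEI) = -18·(24/5)²·(12-(24/5))²·((24/5)+2·12)/(120·12·20000) = -209952/9765625 m
Load 2 — uniform load w=7 kN/m over full span:
  y_2 = -wx²(L-x)²/(24EI) = -7·(24/5)²·(12-(24/5))²/(24·20000) = -6804/390625 m
Load 3 — applied couple M₀=2 kN·m at a=3 m (b=L-a=9):
  y_3 = (R_Ax³/6 - M_Ax²/2 - M₀(x-a)²/2)/EI  [x>a] with R_A=3/16, M_A=-3/8 = ((3/16)·(24/5)³/6 - (-3/8)·(24/5)²/2 - 2·((24/5)-3)²/2)/20000 = 567/2500000 m
Load 4 — point force P=-11 kN at a=4 m (b=L-a=8):
  y_4 = -Pa²(L-x)²(3bL-(3b+a)(L-x))/(6L³EI)  [x>a] = -(-11)·4²·(12-(24/5))²·(3·8·12-(3·8+4)·(12-(24/5)))/(6·12³·20000) = 297/78125 m
Superposition: y = Σ y_i = -10902789/312500000 m ≈ -0.034889 m

y(24/5) = -10902789/312500000 m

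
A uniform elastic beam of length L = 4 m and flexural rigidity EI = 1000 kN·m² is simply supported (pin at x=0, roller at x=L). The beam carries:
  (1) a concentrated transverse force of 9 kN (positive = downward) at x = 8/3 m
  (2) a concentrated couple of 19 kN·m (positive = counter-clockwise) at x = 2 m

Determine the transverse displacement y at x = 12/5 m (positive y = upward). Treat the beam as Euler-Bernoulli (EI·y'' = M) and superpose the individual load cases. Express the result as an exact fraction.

Load 1 — point force P=9 kN at a=8/3 m (b=L-a=4/3):
  y_1 = -Pbx(L²-b²-x²)/(6LEI)  [x≤a] = -9·(4/3)·(12/5)·(4²-(4/3)²-(12/5)²)/(6·4·1000) = -476/46875 m
Load 2 — applied couple M₀=19 kN·m at a=2 m (b=L-a=2):
  y_2 = (M₀x³/(6L)-M₀(x-a)²/2+C₁x)/EI  [x>a] with C₁=M₀(3b²-L²)/(6L)=-19/6 = (19·(12/5)³/(6·4)-19·((12/5)-2)²/2+(-19/6)·(12/5))/1000 = 57/31250 m
Superposition: y = Σ y_i = -781/93750 m ≈ -0.008331 m

y(12/5) = -781/93750 m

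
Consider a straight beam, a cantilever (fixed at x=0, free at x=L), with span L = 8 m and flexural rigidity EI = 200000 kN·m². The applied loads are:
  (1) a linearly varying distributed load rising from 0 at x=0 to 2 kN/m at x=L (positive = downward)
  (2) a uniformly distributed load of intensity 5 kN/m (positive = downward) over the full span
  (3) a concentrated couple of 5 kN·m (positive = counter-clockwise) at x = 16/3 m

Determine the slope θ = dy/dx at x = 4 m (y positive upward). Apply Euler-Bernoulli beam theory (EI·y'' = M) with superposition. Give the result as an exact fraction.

Load 1 — triangular load w₀=2 kN/m (0→w₀ over full span):
  θ_1 = (w₀Lx²/4-w₀L²x/3-w₀x⁴/(24L))/EI = (2·8·4²/4-2·8²·4/3-2·4⁴/(24·8))/200000 = -41/75000 rad
Load 2 — uniform load w=5 kN/m over full span:
  θ_2 = -wx(x²-3Lx+3L²)/(6EI) = -5·4·(4²-3·8·4+3·8²)/(6·200000) = -7/3750 rad
Load 3 — applied couple M₀=5 kN·m at a=16/3 m (b=L-a=8/3):
  θ_3 = M₀x/EI  [x≤a] = 5·4/200000 = 1/10000 rad
Superposition: θ = Σ θ_i = -347/150000 rad ≈ -0.002313 rad

θ(4) = -347/150000 rad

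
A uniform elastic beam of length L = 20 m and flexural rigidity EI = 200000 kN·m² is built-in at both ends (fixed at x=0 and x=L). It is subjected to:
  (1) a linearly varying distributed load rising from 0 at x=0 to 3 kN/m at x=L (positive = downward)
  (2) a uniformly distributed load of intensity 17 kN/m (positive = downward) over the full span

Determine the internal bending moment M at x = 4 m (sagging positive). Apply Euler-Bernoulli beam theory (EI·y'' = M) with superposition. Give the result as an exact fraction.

Load 1 — triangular load w₀=3 kN/m (0→w₀ over full span):
  M_1 = 3w₀Lx/20 - w₀L²/30 - w₀x³/(6L) = 3·3·20·4/20 - 3·20²/30 - 3·4³/(6·20) = -28/5 kN·m
Load 2 — uniform load w=17 kN/m over full span:
  M_2 = wLx/2 - wL²/12 - wx²/2 = 17·20·4/2 - 17·20²/12 - 17·4²/2 = -68/3 kN·m
Superposition: M = Σ M_i = -424/15 kN·m ≈ -28.266667 kN·m

M(4) = -424/15 kN·m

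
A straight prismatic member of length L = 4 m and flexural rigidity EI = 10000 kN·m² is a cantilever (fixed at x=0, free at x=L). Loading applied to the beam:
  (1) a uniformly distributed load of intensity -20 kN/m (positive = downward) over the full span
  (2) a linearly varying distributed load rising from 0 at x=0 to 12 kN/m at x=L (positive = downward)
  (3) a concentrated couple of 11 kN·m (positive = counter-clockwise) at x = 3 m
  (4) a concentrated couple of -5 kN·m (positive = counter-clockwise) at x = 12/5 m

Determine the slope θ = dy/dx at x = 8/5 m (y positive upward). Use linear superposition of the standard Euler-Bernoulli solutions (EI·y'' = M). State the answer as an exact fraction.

Load 1 — uniform load w=-20 kN/m over full span:
  θ_1 = -wx(x²-3Lx+3L²)/(6EI) = -(-20)·(8/5)·((8/5)²-3·4·(8/5)+3·4²)/(6·10000) = 784/46875 rad
Load 2 — triangular load w₀=12 kN/m (0→w₀ over full span):
  θ_2 = (w₀Lx²/4-w₀L²x/3-w₀x⁴/(24L))/EI = (12·4·(8/5)²/4-12·4²·(8/5)/3-12·(8/5)⁴/(24·4))/10000 = -2832/390625 rad
Load 3 — applied couple M₀=11 kN·m at a=3 m (b=L-a=1):
  θ_3 = M₀x/EI  [x≤a] = 11·(8/5)/10000 = 11/6250 rad
Load 4 — applied couple M₀=-5 kN·m at a=12/5 m (b=L-a=8/5):
  θ_4 = M₀x/EI  [x≤a] = (-5)·(8/5)/10000 = -1/1250 rad
Superposition: θ = Σ θ_i = 12229/1171875 rad ≈ 0.010435 rad

θ(8/5) = 12229/1171875 rad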